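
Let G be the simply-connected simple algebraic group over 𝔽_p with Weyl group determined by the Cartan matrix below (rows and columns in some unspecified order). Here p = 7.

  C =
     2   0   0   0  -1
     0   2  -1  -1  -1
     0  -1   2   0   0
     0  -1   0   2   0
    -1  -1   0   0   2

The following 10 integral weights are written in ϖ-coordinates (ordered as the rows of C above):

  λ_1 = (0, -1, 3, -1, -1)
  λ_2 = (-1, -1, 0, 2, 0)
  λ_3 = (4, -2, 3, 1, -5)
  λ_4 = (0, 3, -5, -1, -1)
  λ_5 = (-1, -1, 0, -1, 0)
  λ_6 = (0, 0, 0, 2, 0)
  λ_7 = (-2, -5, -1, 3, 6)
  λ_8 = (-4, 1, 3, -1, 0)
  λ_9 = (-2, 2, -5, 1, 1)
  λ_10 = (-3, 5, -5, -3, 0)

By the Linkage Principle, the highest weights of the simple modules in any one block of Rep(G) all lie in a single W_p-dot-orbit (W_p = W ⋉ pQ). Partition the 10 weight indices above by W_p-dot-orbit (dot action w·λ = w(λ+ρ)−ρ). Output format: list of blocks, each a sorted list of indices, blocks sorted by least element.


Type D_5, rank 5, |W|=1920; reorder rows/cols to standard.

W_7-reps of the 10 weights in Ā_7 (same 5-coord order as C):

  λ_1 → (1, 0, 4, 0, 0);  λ_2 → (0, 0, 1, 3, 1);  λ_3 → (0, 0, 1, 3, 1);  λ_4 → (1, 0, 4, 0, 0);  λ_5 → (0, 0, 1, 0, 1);  λ_6 → (0, 0, 1, 3, 1);  λ_7 → (1, 0, 4, 0, 0);  λ_8 → (1, 0, 4, 0, 0);  λ_9 → (1, 1, 3, 1, 0);  λ_10 → (1, 1, 3, 1, 0)

The 10 indices split into 4 linkage classes (same alcove rep ⇔ same W_7-dot-orbit):

[[1, 4, 7, 8], [2, 3, 6], [5], [9, 10]]


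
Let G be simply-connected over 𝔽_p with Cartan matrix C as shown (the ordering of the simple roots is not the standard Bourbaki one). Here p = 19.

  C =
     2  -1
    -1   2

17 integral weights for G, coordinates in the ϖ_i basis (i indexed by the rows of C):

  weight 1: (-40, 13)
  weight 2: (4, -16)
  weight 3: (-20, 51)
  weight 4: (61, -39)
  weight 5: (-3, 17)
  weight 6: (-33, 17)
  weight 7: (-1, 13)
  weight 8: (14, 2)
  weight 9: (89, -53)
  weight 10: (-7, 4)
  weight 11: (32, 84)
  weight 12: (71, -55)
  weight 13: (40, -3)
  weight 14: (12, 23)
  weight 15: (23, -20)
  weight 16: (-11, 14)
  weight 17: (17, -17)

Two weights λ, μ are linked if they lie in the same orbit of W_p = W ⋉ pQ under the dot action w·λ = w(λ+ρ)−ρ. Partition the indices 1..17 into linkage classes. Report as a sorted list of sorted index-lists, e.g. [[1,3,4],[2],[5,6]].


A_2 Cartan matrix, 2 simple roots permuted; ρ=(1,1).

Each λ_j+ρ reduced to Ā_19; 2-tuples below use C's row order:

  [1] (5, 1);  [2] (10, 5);  [3] (0, 14);  [4] (0, 14);  [5] (2, 16);  [6] (5, 1);  [7] (0, 14);  [8] (15, 3);  [9] (0, 14);  [10] (5, 1);  [11] (10, 5);  [12] (15, 3);  [13] (2, 16);  [14] (5, 1);  [15] (0, 14);  [16] (10, 5);  [17] (2, 16)

These 17 weights hit 5 W_19-dot-orbits; sizes (4, 3, 5, 3, 2):

[[1, 6, 10, 14], [2, 11, 16], [3, 4, 7, 9, 15], [5, 13, 17], [8, 12]]


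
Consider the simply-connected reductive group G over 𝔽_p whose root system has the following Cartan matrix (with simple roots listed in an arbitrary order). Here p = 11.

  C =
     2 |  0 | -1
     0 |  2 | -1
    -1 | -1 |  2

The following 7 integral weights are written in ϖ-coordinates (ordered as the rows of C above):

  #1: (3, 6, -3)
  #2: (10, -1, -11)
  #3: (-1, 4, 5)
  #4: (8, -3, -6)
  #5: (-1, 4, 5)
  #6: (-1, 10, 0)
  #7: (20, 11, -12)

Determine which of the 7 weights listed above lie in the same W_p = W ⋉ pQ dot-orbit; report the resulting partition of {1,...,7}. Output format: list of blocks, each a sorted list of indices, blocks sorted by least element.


C ↔ A_3 under row/col permutation; |W(A_3)| = 24.

W_11-reps of the 7 weights in Ā_11 (same 3-coord order as C):

  1: (2, 5, 2) · 2: (1, 10, 0) · 3: (0, 5, 6) · 4: (2, 5, 2) · 5: (0, 5, 6) · 6: (1, 10, 0) · 7: (1, 10, 0)

The 7 indices split into 3 linkage classes (same alcove rep ⇔ same W_11-dot-orbit):

[[1, 4], [2, 6, 7], [3, 5]]


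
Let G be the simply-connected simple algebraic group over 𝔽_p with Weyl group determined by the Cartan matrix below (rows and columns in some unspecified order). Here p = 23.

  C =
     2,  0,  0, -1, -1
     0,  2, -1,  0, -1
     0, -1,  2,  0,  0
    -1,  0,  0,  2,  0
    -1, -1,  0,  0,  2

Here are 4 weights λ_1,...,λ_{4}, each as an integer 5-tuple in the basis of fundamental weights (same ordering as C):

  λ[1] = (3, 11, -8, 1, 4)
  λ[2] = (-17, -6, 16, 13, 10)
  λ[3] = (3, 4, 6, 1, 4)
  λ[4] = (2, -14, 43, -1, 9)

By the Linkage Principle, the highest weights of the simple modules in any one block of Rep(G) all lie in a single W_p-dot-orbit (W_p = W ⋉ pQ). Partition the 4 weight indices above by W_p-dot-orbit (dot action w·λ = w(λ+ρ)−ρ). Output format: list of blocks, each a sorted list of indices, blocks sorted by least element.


Type A_5, rank 5, |W|=720; reorder rows/cols to standard.

W_23-reps of the 4 weights in Ā_23 (same 5-coord order as C):

  1: (4, 5, 7, 2, 5);  2: (4, 5, 7, 2, 5);  3: (4, 5, 7, 2, 5);  4: (3, 8, 2, 0, 10)

Linkage partition of the 4 weights (2 classes, p=23):

[[1, 2, 3], [4]]


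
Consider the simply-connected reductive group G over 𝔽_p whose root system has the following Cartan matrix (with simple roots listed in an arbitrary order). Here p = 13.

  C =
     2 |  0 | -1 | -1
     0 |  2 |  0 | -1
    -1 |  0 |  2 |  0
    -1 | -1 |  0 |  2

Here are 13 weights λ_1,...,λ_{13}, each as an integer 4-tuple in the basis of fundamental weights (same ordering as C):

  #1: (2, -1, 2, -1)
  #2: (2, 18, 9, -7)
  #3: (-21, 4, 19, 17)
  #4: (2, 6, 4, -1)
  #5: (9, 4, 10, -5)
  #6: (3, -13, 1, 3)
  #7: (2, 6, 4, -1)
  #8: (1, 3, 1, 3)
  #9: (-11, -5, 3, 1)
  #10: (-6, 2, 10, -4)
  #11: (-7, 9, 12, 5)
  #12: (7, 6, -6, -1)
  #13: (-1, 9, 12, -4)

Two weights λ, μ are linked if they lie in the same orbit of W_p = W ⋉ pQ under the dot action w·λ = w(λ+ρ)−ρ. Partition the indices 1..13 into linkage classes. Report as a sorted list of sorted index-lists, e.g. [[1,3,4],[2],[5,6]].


Type A_4, rank 4, |W|=120; reorder rows/cols to standard.

Alcove-folded reps (p=13, 13 weights, presented ϖ-order):

    [1] (3, 0, 3, 0)
    [2] (3, 0, 3, 0)
    [3] (3, 5, 3, 0)
    [4] (3, 5, 3, 0)
    [5] (2, 4, 2, 4)
    [6] (2, 4, 2, 4)
    [7] (3, 5, 3, 0)
    [8] (2, 4, 2, 4)
    [9] (2, 4, 2, 4)
    [10] (3, 5, 3, 0)
    [11] (3, 0, 3, 0)
    [12] (3, 5, 3, 0)
    [13] (3, 0, 3, 0)

Linkage partition of the 13 weights (3 classes, p=13):

[[1, 2, 11, 13], [3, 4, 7, 10, 12], [5, 6, 8, 9]]


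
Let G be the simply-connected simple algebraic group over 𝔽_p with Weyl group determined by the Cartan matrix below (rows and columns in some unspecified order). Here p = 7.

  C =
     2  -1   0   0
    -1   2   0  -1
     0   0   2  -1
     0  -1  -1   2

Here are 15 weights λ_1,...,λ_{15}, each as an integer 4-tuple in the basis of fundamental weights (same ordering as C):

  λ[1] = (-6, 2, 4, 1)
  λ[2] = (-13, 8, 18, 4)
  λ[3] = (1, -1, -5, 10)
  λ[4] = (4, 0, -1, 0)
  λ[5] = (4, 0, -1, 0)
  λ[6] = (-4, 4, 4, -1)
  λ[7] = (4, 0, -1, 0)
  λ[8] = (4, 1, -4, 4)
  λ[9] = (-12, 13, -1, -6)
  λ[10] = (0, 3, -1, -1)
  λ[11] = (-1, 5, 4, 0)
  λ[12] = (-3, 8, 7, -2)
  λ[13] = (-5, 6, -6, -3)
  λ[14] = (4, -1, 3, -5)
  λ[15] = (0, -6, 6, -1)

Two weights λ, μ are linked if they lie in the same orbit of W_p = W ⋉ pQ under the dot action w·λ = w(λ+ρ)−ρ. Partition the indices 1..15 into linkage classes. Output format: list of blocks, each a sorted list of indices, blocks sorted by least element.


Dynkin diagram of C (from the 6 off-diagonal −1 entries): A_4.

Alcove-folded reps (p=7, 15 weights, presented ϖ-order):

    λ_1+ρ ↦ (0, 2, 2, 0)
    λ_2+ρ ↦ (0, 2, 2, 0)
    λ_3+ρ ↦ (0, 4, 2, 1)
    λ_4+ρ ↦ (5, 1, 0, 1)
    λ_5+ρ ↦ (5, 1, 0, 1)
    λ_6+ρ ↦ (0, 2, 2, 0)
    λ_7+ρ ↦ (5, 1, 0, 1)
    λ_8+ρ ↦ (0, 2, 2, 0)
    λ_9+ρ ↦ (0, 2, 2, 0)
    λ_10+ρ ↦ (1, 4, 0, 0)
    λ_11+ρ ↦ (5, 1, 0, 1)
    λ_12+ρ ↦ (5, 1, 0, 1)
    λ_13+ρ ↦ (0, 4, 2, 1)
    λ_14+ρ ↦ (1, 4, 0, 0)
    λ_15+ρ ↦ (0, 4, 2, 1)

These 15 weights hit 4 W_7-dot-orbits; sizes (5, 3, 5, 2):

[[1, 2, 6, 8, 9], [3, 13, 15], [4, 5, 7, 11, 12], [10, 14]]


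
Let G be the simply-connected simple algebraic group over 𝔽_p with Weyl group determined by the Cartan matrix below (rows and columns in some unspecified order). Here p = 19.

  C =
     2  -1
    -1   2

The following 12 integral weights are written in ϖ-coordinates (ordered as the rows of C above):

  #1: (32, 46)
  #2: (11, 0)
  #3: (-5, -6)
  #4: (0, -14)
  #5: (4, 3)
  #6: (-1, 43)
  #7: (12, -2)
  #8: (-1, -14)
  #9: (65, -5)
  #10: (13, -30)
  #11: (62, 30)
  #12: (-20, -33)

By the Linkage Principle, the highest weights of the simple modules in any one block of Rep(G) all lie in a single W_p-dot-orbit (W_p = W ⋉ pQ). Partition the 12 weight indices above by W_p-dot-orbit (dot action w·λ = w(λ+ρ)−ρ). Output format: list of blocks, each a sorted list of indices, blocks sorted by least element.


Dynkin diagram of C (from the 2 off-diagonal −1 entries): A_2.

Each λ_j+ρ reduced to Ā_19; 2-tuples below use C's row order:

  λ_1 → (5, 4);  λ_2 → (12, 1);  λ_3 → (5, 4);  λ_4 → (12, 1);  λ_5 → (5, 4);  λ_6 → (13, 0);  λ_7 → (12, 1);  λ_8 → (13, 0);  λ_9 → (5, 4);  λ_10 → (5, 4);  λ_11 → (12, 1);  λ_12 → (13, 0)

These 12 weights hit 3 W_19-dot-orbits; sizes (5, 4, 3):

[[1, 3, 5, 9, 10], [2, 4, 7, 11], [6, 8, 12]]


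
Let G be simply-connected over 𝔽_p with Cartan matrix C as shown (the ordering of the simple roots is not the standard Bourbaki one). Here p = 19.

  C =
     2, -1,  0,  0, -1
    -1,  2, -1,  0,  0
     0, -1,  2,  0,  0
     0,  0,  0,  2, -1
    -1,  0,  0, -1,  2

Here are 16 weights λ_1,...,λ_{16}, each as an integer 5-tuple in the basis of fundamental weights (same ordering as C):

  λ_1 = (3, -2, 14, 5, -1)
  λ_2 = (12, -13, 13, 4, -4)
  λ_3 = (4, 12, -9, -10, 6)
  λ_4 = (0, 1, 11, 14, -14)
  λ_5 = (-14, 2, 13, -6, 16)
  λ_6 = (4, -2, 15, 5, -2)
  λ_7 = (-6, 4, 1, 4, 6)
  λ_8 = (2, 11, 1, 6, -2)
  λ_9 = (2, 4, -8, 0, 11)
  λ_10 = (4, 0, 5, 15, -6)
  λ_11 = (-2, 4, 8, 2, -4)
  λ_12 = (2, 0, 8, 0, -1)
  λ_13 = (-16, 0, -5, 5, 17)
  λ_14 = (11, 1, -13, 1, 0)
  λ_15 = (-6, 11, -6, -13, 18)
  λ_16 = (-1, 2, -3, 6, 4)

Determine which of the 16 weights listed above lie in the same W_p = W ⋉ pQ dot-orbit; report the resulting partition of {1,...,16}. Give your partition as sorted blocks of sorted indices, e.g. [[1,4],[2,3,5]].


Dynkin diagram of C (from the 8 off-diagonal −1 entries): A_5.

Each λ_j+ρ reduced to Ā_19; 5-tuples below use C's row order:

    1: (3, 1, 9, 1, 0)
    2: (2, 10, 2, 2, 1)
    3: (3, 5, 2, 1, 2)
    4: (2, 10, 2, 2, 1)
    5: (2, 10, 2, 2, 1)
    6: (3, 1, 9, 1, 0)
    7: (5, 0, 2, 5, 2)
    8: (2, 10, 2, 2, 1)
    9: (1, 2, 3, 1, 11)
    10: (0, 1, 2, 7, 5)
    11: (3, 1, 9, 1, 0)
    12: (3, 1, 9, 1, 0)
    13: (3, 1, 9, 1, 0)
    14: (2, 10, 2, 2, 1)
    15: (5, 0, 2, 5, 2)
    16: (0, 1, 2, 7, 5)

6 distinct reps among the 16 weights ⇒ 6 W_19-linkage classes:

[[1, 6, 11, 12, 13], [2, 4, 5, 8, 14], [3], [7, 15], [9], [10, 16]]


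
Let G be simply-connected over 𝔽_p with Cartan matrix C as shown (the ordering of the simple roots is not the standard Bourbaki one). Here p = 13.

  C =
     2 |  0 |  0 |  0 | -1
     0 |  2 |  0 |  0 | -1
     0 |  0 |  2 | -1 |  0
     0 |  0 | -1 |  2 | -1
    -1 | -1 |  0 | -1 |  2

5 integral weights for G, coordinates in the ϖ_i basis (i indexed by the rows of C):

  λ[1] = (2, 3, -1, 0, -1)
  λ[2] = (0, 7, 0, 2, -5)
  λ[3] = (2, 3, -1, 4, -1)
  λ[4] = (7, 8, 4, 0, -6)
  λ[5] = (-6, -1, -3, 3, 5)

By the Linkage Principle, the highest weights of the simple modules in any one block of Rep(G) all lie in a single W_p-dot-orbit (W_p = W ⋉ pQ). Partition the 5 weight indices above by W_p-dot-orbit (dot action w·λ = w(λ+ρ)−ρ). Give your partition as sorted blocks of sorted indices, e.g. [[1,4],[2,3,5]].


D_5 Cartan matrix, 5 simple roots permuted; ρ=(1,1,1,1,1).

W_13-reps of the 5 weights in Ā_13 (same 5-coord order as C):

  [1] (3, 4, 0, 1, 0)
  [2] (3, 4, 0, 1, 0)
  [3] (3, 4, 0, 1, 0)
  [4] (3, 4, 0, 1, 0)
  [5] (5, 0, 2, 2, 1)

These 5 weights hit 2 W_13-dot-orbits; sizes (4, 1):

[[1, 2, 3, 4], [5]]


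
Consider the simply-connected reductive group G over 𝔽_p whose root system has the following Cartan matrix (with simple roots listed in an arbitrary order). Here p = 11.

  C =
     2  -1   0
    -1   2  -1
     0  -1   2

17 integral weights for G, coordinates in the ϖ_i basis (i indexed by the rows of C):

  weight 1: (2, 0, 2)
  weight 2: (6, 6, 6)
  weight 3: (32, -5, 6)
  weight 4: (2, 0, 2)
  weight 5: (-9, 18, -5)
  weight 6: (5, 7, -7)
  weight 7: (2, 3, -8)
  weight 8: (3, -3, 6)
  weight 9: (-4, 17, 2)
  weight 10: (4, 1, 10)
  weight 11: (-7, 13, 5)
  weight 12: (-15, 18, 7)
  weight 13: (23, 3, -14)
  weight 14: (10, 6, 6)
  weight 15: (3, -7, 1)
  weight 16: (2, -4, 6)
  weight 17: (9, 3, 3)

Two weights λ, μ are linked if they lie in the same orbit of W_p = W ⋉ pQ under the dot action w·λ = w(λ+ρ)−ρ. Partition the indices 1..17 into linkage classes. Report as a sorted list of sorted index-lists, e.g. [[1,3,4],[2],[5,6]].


C ↔ A_3 under row/col permutation; |W(A_3)| = 24.

λ_j+ρ reflected into Ā_11 (⟨·,θ^∨⟩≤11); 3-tuples as given:

  1: (3, 1, 3)
  2: (3, 1, 3)
  3: (0, 3, 4)
  4: (3, 1, 3)
  5: (0, 3, 4)
  6: (3, 2, 3)
  7: (0, 3, 4)
  8: (2, 2, 5)
  9: (3, 1, 3)
  10: (2, 0, 4)
  11: (3, 2, 3)
  12: (3, 2, 3)
  13: (2, 2, 5)
  14: (0, 3, 4)
  15: (2, 0, 4)
  16: (0, 3, 4)
  17: (3, 1, 3)

Linkage partition of the 17 weights (5 classes, p=11):

[[1, 2, 4, 9, 17], [3, 5, 7, 14, 16], [6, 11, 12], [8, 13], [10, 15]]


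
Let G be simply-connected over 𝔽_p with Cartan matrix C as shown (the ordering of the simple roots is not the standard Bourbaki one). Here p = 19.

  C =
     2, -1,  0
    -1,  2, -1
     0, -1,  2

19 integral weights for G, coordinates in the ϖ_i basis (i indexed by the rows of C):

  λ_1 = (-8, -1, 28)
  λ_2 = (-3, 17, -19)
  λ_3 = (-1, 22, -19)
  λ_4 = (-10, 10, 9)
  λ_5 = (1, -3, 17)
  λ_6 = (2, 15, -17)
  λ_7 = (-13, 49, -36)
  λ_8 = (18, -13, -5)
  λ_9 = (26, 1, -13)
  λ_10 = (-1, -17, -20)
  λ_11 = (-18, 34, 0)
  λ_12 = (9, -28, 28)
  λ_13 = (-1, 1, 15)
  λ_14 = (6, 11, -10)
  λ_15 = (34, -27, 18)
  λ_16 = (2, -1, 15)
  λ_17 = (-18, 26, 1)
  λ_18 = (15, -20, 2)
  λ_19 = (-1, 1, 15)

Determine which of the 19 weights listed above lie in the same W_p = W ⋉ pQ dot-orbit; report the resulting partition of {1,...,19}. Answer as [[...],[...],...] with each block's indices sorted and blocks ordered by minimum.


A_3 Cartan matrix, 3 simple roots permuted; ρ=(1,1,1).

Ā_19 reps of the 19 weights (A_3, coords as presented):

    λ_1 → (7, 3, 9)
    λ_2 → (0, 2, 16)
    λ_3 → (4, 1, 14)
    λ_4 → (7, 2, 8)
    λ_5 → (0, 2, 16)
    λ_6 → (3, 0, 16)
    λ_7 → (3, 4, 12)
    λ_8 → (3, 4, 12)
    λ_9 → (7, 2, 8)
    λ_10 → (3, 0, 16)
    λ_11 → (0, 2, 16)
    λ_12 → (7, 2, 8)
    λ_13 → (0, 2, 16)
    λ_14 → (7, 3, 9)
    λ_15 → (7, 3, 9)
    λ_16 → (3, 0, 16)
    λ_17 → (7, 2, 8)
    λ_18 → (3, 0, 16)
    λ_19 → (0, 2, 16)

Partition of {1..19} into 6 W_19-dot-orbits:

[[1, 14, 15], [2, 5, 11, 13, 19], [3], [4, 9, 12, 17], [6, 10, 16, 18], [7, 8]]


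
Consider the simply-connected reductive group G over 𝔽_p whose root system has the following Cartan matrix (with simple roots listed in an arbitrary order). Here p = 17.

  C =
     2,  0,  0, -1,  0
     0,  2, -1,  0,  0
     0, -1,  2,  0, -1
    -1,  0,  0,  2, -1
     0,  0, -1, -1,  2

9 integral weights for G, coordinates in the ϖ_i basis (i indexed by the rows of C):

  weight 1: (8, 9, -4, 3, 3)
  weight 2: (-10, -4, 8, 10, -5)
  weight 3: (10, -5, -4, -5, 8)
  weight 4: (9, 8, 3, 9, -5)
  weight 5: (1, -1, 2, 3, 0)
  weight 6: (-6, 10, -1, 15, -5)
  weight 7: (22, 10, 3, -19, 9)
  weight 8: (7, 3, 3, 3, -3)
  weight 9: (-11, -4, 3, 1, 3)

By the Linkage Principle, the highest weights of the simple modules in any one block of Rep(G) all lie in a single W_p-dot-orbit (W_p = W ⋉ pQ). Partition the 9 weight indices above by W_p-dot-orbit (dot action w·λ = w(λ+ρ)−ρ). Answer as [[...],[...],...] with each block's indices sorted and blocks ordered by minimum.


C ↔ A_5 under row/col permutation; |W(A_5)| = 720.

Each λ_j+ρ reduced to Ā_17; 5-tuples below use C's row order:

  λ_1+ρ ↦ (2, 0, 3, 4, 1) · λ_2+ρ ↦ (7, 3, 2, 2, 2) · λ_3+ρ ↦ (7, 3, 2, 2, 2) · λ_4+ρ ↦ (2, 0, 3, 4, 1) · λ_5+ρ ↦ (2, 0, 3, 4, 1) · λ_6+ρ ↦ (1, 1, 4, 6, 0) · λ_7+ρ ↦ (7, 3, 2, 2, 2) · λ_8+ρ ↦ (7, 3, 2, 2, 2) · λ_9+ρ ↦ (2, 0, 3, 4, 1)

Grouping the 9 weights by Ā_17-representative: 3 linkage classes.

[[1, 4, 5, 9], [2, 3, 7, 8], [6]]


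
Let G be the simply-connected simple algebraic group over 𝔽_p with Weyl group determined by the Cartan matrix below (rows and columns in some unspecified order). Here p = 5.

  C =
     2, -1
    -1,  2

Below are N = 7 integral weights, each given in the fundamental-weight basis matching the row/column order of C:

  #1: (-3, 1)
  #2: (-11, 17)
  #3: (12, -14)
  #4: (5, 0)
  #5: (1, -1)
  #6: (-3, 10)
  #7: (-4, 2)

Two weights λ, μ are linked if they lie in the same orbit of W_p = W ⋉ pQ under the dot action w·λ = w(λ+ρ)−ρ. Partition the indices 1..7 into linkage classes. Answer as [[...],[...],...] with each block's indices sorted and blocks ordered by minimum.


Root system A_2: the 2×2 matrix C matches after relabeling.

Each λ_j+ρ reduced to Ā_5; 2-tuples below use C's row order:

  λ_1 → (2, 0);  λ_2 → (2, 0);  λ_3 → (2, 0);  λ_4 → (3, 1);  λ_5 → (2, 0);  λ_6 → (3, 1);  λ_7 → (3, 0)

These 7 weights hit 3 W_5-dot-orbits; sizes (4, 2, 1):

[[1, 2, 3, 5], [4, 6], [7]]


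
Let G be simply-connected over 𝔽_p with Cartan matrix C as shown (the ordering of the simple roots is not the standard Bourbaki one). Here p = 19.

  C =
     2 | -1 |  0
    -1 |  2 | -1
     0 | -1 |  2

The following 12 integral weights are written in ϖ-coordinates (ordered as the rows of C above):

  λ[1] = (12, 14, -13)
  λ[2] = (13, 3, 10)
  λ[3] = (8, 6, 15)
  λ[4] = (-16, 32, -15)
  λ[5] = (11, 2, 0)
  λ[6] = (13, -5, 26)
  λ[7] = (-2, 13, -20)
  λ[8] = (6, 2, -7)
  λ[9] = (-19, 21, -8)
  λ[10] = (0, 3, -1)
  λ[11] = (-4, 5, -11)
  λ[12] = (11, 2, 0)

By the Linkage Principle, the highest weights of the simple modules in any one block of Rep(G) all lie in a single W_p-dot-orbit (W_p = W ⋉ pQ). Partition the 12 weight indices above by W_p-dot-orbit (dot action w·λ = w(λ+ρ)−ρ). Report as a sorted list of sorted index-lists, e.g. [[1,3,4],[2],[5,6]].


C ↔ A_3 under row/col permutation; |W(A_3)| = 24.

λ_j+ρ reflected into Ā_19 (⟨·,θ^∨⟩≤19); 3-tuples as given:

    λ_1 → (4, 3, 3)
    λ_2 → (4, 4, 1)
    λ_3 → (4, 3, 3)
    λ_4 → (1, 4, 0)
    λ_5 → (12, 3, 1)
    λ_6 → (4, 4, 1)
    λ_7 → (5, 1, 13)
    λ_8 → (4, 3, 3)
    λ_9 → (12, 3, 1)
    λ_10 → (1, 4, 0)
    λ_11 → (4, 3, 3)
    λ_12 → (12, 3, 1)

Partition of {1..12} into 5 W_19-dot-orbits:

[[1, 3, 8, 11], [2, 6], [4, 10], [5, 9, 12], [7]]


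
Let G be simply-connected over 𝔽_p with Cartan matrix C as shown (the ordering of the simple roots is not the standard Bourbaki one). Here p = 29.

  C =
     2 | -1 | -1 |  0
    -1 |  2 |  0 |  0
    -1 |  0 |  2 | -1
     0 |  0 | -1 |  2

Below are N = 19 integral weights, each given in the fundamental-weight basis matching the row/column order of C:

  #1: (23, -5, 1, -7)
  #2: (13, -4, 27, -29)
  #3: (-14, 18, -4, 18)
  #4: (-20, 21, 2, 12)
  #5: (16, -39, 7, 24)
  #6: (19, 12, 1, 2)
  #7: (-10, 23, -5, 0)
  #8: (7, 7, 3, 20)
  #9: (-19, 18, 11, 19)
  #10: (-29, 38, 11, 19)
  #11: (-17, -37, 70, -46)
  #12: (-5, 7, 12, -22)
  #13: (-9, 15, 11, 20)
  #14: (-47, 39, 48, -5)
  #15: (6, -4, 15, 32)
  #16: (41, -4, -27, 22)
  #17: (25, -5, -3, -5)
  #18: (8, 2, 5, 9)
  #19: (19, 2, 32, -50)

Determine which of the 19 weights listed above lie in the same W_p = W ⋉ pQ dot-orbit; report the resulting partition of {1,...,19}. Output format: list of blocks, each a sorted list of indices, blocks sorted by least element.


Root system A_4: the 4×4 matrix C matches after relabeling.

λ_j+ρ reflected into Ā_29 (⟨·,θ^∨⟩≤29); 4-tuples as given:

  λ_1+ρ ↦ (16, 4, 4, 2);  λ_2+ρ ↦ (1, 10, 0, 15);  λ_3+ρ ↦ (3, 3, 13, 3);  λ_4+ρ ↦ (3, 3, 13, 3);  λ_5+ρ ↦ (4, 4, 4, 9);  λ_6+ρ ↦ (16, 4, 4, 2);  λ_7+ρ ↦ (1, 11, 3, 9);  λ_8+ρ ↦ (4, 4, 4, 9);  λ_9+ρ ↦ (9, 3, 6, 10);  λ_10+ρ ↦ (9, 3, 6, 10);  λ_11+ρ ↦ (3, 3, 13, 3);  λ_12+ρ ↦ (4, 4, 4, 9);  λ_13+ρ ↦ (4, 4, 4, 9);  λ_14+ρ ↦ (9, 3, 6, 10);  λ_15+ρ ↦ (16, 4, 4, 2);  λ_16+ρ ↦ (3, 3, 13, 3);  λ_17+ρ ↦ (16, 4, 4, 2);  λ_18+ρ ↦ (9, 3, 6, 10);  λ_19+ρ ↦ (16, 4, 4, 2)

6 distinct reps among the 19 weights ⇒ 6 W_29-linkage classes:

[[1, 6, 15, 17, 19], [2], [3, 4, 11, 16], [5, 8, 12, 13], [7], [9, 10, 14, 18]]


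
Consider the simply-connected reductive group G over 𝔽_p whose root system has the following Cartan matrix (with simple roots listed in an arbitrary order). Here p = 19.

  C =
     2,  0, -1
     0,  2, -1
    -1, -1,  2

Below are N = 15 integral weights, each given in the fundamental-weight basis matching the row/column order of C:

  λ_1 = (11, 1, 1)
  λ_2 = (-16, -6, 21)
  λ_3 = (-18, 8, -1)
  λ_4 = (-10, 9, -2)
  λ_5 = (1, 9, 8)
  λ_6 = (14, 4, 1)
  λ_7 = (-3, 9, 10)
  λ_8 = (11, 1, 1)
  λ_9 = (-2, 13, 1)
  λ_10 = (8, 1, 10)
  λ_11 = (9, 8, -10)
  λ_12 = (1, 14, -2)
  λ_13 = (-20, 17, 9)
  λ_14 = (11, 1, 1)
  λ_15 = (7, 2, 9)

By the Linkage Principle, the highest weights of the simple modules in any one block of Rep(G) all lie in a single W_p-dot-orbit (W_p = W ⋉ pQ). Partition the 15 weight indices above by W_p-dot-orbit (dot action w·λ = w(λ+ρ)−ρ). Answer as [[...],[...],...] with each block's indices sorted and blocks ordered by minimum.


Cartan matrix: type A_3 (|W|=24); un-permuting the 3 rows.

Folding the 15 weights λ_j+ρ into Ā_19 (reps in the given 3-coord order):

    [1] (12, 2, 2)
    [2] (12, 2, 2)
    [3] (0, 8, 9)
    [4] (1, 0, 9)
    [5] (0, 8, 9)
    [6] (12, 2, 2)
    [7] (0, 8, 9)
    [8] (12, 2, 2)
    [9] (1, 14, 1)
    [10] (6, 1, 10)
    [11] (1, 0, 9)
    [12] (1, 14, 1)
    [13] (1, 0, 9)
    [14] (12, 2, 2)
    [15] (6, 1, 10)

The 15 indices split into 5 linkage classes (same alcove rep ⇔ same W_19-dot-orbit):

[[1, 2, 6, 8, 14], [3, 5, 7], [4, 11, 13], [9, 12], [10, 15]]


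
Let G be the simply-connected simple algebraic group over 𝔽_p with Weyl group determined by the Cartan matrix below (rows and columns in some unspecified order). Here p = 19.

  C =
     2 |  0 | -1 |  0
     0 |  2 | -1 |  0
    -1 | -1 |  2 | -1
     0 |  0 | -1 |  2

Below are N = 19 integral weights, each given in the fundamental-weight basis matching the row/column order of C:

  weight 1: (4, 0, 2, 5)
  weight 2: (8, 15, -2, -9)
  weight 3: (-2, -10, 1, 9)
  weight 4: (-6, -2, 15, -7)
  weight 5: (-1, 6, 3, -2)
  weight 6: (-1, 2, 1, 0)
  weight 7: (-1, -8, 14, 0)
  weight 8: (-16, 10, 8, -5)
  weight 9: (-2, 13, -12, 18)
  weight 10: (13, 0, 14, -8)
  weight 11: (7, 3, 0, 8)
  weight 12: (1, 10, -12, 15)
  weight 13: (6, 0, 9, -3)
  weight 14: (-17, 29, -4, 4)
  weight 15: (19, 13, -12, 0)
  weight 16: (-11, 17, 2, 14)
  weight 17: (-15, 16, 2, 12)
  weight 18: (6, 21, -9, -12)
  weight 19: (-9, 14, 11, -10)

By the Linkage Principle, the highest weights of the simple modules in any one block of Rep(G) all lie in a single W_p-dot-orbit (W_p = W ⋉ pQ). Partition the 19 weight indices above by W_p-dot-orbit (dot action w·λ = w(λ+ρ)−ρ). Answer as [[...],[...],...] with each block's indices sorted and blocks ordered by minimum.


Dynkin diagram of C (from the 6 off-diagonal −1 entries): D_4.

Folding the 19 weights λ_j+ρ into Ā_19 (reps in the given 4-coord order):

    λ_1+ρ ↦ (5, 1, 3, 6)
    λ_2+ρ ↦ (0, 7, 3, 1)
    λ_3+ρ ↦ (7, 1, 1, 2)
    λ_4+ρ ↦ (5, 1, 3, 6)
    λ_5+ρ ↦ (0, 7, 3, 1)
    λ_6+ρ ↦ (0, 3, 2, 1)
    λ_7+ρ ↦ (0, 7, 3, 1)
    λ_8+ρ ↦ (5, 1, 3, 6)
    λ_9+ρ ↦ (9, 0, 2, 5)
    λ_10+ρ ↦ (0, 7, 3, 1)
    λ_11+ρ ↦ (5, 1, 3, 6)
    λ_12+ρ ↦ (9, 0, 2, 5)
    λ_13+ρ ↦ (7, 1, 1, 2)
    λ_14+ρ ↦ (8, 0, 3, 3)
    λ_15+ρ ↦ (5, 1, 3, 6)
    λ_16+ρ ↦ (7, 1, 1, 2)
    λ_17+ρ ↦ (0, 3, 2, 1)
    λ_18+ρ ↦ (9, 0, 2, 5)
    λ_19+ρ ↦ (0, 7, 3, 1)

The 19 indices split into 6 linkage classes (same alcove rep ⇔ same W_19-dot-orbit):

[[1, 4, 8, 11, 15], [2, 5, 7, 10, 19], [3, 13, 16], [6, 17], [9, 12, 18], [14]]


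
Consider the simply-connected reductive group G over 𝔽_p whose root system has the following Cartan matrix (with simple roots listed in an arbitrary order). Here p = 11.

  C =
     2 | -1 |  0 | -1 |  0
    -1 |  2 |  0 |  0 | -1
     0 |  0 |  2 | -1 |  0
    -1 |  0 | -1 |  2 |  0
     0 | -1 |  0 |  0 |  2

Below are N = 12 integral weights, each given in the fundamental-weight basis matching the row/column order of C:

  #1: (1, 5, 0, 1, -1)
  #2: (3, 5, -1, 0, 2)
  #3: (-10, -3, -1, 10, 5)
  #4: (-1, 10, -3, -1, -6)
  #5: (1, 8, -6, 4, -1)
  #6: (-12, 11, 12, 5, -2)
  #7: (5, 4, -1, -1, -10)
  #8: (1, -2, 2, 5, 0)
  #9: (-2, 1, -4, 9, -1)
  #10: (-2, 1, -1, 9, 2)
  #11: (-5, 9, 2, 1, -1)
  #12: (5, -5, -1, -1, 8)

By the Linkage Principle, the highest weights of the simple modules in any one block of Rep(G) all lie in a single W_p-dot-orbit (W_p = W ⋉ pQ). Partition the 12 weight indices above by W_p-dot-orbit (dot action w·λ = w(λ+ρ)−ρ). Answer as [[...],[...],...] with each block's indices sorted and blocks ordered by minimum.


C ↔ A_5 under row/col permutation; |W(A_5)| = 720.

Alcove-folded reps (p=11, 12 weights, presented ϖ-order):

  λ_1 → (2, 6, 1, 2, 0) · λ_2 → (2, 6, 1, 2, 0) · λ_3 → (2, 4, 0, 0, 5) · λ_4 → (2, 4, 0, 0, 5) · λ_5 → (2, 4, 0, 0, 5) · λ_6 → (2, 6, 1, 2, 0) · λ_7 → (2, 4, 0, 0, 5) · λ_8 → (1, 1, 3, 6, 0) · λ_9 → (1, 1, 3, 6, 0) · λ_10 → (1, 1, 3, 6, 0) · λ_11 → (2, 6, 1, 2, 0) · λ_12 → (2, 4, 0, 0, 5)

Partition of {1..12} into 3 W_11-dot-orbits:

[[1, 2, 6, 11], [3, 4, 5, 7, 12], [8, 9, 10]]


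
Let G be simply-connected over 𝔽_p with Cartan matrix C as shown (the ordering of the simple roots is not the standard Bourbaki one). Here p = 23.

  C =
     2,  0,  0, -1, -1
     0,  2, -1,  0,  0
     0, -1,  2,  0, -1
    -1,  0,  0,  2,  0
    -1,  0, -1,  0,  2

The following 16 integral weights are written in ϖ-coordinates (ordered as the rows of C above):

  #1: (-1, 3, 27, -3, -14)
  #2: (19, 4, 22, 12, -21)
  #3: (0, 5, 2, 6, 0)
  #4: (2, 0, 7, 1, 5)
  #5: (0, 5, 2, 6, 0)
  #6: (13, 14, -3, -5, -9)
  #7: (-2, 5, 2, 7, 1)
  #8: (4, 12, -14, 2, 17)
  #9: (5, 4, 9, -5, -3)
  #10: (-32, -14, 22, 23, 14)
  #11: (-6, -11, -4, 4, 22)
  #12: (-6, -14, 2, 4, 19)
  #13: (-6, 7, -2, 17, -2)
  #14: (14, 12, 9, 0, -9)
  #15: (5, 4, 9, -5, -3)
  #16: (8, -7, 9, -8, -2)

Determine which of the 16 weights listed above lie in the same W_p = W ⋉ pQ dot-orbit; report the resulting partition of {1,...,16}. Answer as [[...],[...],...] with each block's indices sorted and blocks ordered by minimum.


Cartan matrix: type A_5 (|W|=720); un-permuting the 5 rows.

Ā_23 reps of the 16 weights (A_5, coords as presented):

  λ_1+ρ ↦ (0, 5, 8, 4, 2) · λ_2+ρ ↦ (5, 3, 10, 0, 5) · λ_3+ρ ↦ (1, 6, 3, 7, 1) · λ_4+ρ ↦ (3, 1, 8, 2, 6) · λ_5+ρ ↦ (1, 6, 3, 7, 1) · λ_6+ρ ↦ (0, 5, 8, 4, 2) · λ_7+ρ ↦ (1, 6, 3, 7, 1) · λ_8+ρ ↦ (5, 3, 10, 0, 5) · λ_9+ρ ↦ (0, 5, 8, 4, 2) · λ_10+ρ ↦ (0, 5, 2, 7, 8) · λ_11+ρ ↦ (5, 3, 10, 0, 5) · λ_12+ρ ↦ (5, 3, 10, 0, 5) · λ_13+ρ ↦ (1, 1, 5, 11, 1) · λ_14+ρ ↦ (0, 5, 2, 7, 8) · λ_15+ρ ↦ (0, 5, 8, 4, 2) · λ_16+ρ ↦ (1, 6, 3, 7, 1)

Linkage partition of the 16 weights (6 classes, p=23):

[[1, 6, 9, 15], [2, 8, 11, 12], [3, 5, 7, 16], [4], [10, 14], [13]]


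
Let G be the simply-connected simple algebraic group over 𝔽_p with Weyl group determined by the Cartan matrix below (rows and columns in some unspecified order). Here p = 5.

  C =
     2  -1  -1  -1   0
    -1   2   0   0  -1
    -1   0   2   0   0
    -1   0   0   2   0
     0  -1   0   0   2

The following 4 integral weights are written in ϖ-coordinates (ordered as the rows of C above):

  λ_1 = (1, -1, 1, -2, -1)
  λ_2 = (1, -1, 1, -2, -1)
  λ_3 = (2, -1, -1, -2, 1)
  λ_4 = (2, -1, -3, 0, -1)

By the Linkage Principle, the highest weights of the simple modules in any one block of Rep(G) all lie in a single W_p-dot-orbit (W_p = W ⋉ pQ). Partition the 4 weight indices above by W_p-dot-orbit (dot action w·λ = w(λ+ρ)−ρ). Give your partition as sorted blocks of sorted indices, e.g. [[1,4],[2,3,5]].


C ↔ D_5 under row/col permutation; |W(D_5)| = 1920.

Ā_5 reps of the 4 weights (D_5, coords as presented):

    λ_1+ρ ↦ (1, 0, 2, 1, 0)
    λ_2+ρ ↦ (1, 0, 2, 1, 0)
    λ_3+ρ ↦ (0, 2, 0, 1, 0)
    λ_4+ρ ↦ (1, 0, 2, 1, 0)

Linkage partition of the 4 weights (2 classes, p=5):

[[1, 2, 4], [3]]


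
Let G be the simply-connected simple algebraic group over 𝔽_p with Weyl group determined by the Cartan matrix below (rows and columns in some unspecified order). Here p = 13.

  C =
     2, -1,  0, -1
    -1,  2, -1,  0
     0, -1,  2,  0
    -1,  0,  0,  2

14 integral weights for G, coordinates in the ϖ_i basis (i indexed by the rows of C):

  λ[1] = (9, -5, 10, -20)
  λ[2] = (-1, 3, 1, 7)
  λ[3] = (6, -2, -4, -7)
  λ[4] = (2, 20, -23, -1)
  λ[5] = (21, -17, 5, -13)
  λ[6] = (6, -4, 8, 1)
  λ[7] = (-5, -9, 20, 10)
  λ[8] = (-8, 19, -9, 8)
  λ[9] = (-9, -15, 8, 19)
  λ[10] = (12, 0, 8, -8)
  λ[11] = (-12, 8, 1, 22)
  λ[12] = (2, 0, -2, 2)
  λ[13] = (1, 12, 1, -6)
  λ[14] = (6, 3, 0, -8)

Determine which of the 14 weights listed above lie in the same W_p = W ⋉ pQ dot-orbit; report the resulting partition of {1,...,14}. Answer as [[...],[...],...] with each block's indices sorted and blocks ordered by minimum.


C ↔ A_4 under row/col permutation; |W(A_4)| = 120.

Each λ_j+ρ reduced to Ā_13; 4-tuples below use C's row order:

  [1] (4, 3, 4, 0)
  [2] (0, 4, 1, 7)
  [3] (3, 0, 1, 3)
  [4] (1, 8, 2, 2)
  [5] (3, 0, 1, 3)
  [6] (4, 3, 4, 0)
  [7] (0, 4, 1, 7)
  [8] (0, 4, 1, 7)
  [9] (0, 4, 1, 7)
  [10] (3, 0, 1, 3)
  [11] (1, 8, 2, 2)
  [12] (3, 0, 1, 3)
  [13] (1, 8, 2, 2)
  [14] (0, 4, 1, 7)

Partition of {1..14} into 4 W_13-dot-orbits:

[[1, 6], [2, 7, 8, 9, 14], [3, 5, 10, 12], [4, 11, 13]]


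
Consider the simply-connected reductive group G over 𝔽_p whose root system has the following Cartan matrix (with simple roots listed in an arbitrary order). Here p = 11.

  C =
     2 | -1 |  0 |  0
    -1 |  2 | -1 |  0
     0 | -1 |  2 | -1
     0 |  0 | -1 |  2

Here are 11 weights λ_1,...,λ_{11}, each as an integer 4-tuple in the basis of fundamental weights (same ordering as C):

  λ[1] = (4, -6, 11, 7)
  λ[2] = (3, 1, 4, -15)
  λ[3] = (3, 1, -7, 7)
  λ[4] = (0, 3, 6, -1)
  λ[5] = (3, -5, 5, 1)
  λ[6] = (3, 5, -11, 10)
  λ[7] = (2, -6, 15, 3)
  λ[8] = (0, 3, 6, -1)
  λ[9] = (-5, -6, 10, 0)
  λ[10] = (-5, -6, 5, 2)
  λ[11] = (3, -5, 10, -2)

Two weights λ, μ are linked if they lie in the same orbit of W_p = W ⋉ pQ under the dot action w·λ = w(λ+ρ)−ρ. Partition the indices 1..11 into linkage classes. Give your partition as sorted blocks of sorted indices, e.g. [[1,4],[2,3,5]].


Cartan matrix: type A_4 (|W|=120); un-permuting the 4 rows.

Each λ_j+ρ reduced to Ā_11; 4-tuples below use C's row order:

  λ_1 → (4, 4, 2, 0) · λ_2 → (0, 4, 2, 2) · λ_3 → (0, 4, 2, 2) · λ_4 → (0, 4, 6, 1) · λ_5 → (0, 4, 2, 2) · λ_6 → (0, 4, 6, 1) · λ_7 → (0, 4, 2, 2) · λ_8 → (0, 4, 6, 1) · λ_9 → (4, 4, 2, 0) · λ_10 → (5, 1, 3, 0) · λ_11 → (0, 4, 6, 1)

The 11 indices split into 4 linkage classes (same alcove rep ⇔ same W_11-dot-orbit):

[[1, 9], [2, 3, 5, 7], [4, 6, 8, 11], [10]]


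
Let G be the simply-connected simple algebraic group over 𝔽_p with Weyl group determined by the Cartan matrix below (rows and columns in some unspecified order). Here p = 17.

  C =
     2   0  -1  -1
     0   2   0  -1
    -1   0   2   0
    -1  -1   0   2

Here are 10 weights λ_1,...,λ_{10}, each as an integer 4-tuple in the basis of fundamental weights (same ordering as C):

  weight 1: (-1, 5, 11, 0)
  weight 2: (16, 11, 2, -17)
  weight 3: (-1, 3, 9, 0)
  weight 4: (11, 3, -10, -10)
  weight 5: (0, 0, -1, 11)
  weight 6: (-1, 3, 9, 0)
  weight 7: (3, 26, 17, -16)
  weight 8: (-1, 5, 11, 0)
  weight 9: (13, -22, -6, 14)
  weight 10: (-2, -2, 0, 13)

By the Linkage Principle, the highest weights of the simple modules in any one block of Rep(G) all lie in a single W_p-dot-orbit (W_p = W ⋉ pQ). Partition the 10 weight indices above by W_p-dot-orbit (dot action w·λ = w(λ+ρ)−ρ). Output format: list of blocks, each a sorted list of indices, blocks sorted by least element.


Type A_4, rank 4, |W|=120; reorder rows/cols to standard.

Each λ_j+ρ reduced to Ā_17; 4-tuples below use C's row order:

  [1] (0, 4, 10, 1);  [2] (1, 1, 0, 12);  [3] (0, 4, 10, 1);  [4] (4, 3, 3, 2);  [5] (1, 1, 0, 12);  [6] (0, 4, 10, 1);  [7] (0, 4, 10, 1);  [8] (0, 4, 10, 1);  [9] (4, 3, 3, 2);  [10] (1, 1, 0, 12)

3 distinct reps among the 10 weights ⇒ 3 W_17-linkage classes:

[[1, 3, 6, 7, 8], [2, 5, 10], [4, 9]]


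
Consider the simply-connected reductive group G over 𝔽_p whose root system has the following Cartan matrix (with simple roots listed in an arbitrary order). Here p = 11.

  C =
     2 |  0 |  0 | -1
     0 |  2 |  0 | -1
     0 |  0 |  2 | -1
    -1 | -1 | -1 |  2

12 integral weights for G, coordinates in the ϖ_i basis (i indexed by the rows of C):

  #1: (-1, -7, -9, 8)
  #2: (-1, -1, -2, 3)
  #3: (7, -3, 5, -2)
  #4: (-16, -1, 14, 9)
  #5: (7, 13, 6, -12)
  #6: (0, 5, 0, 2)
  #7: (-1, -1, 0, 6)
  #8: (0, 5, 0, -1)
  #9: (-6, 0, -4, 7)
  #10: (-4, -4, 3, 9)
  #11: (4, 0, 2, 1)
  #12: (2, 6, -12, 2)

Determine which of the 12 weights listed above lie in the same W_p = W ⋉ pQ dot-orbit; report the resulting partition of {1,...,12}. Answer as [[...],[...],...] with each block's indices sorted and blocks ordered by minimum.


D_4 Cartan matrix, 4 simple roots permuted; ρ=(1,1,1,1).

λ_j+ρ reflected into Ā_11 (⟨·,θ^∨⟩≤11); 4-tuples as given:

  1: (5, 1, 3, 0) · 2: (0, 0, 1, 3) · 3: (5, 1, 3, 0) · 4: (1, 6, 1, 0) · 5: (0, 0, 1, 3) · 6: (1, 6, 1, 0) · 7: (0, 0, 1, 3) · 8: (1, 6, 1, 0) · 9: (5, 1, 3, 0) · 10: (0, 0, 1, 3) · 11: (5, 1, 3, 0) · 12: (5, 1, 3, 0)

Linkage partition of the 12 weights (3 classes, p=11):

[[1, 3, 9, 11, 12], [2, 5, 7, 10], [4, 6, 8]]


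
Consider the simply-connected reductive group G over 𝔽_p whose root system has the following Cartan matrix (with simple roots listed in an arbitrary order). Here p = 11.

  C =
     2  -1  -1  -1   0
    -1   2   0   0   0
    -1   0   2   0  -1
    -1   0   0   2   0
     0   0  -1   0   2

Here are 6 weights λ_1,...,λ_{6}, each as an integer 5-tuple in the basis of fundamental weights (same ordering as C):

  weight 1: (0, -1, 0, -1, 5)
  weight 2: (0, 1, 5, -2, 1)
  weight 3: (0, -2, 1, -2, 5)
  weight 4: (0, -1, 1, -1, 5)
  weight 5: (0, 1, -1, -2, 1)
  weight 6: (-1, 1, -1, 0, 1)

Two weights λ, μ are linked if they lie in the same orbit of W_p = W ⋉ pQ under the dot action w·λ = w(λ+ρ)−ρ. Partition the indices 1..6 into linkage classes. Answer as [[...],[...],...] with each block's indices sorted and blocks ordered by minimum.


Dynkin diagram of C (from the 8 off-diagonal −1 entries): D_5.

λ_j+ρ reflected into Ā_11 (⟨·,θ^∨⟩≤11); 5-tuples as given:

    [1] (1, 0, 1, 0, 6)
    [2] (0, 2, 0, 1, 2)
    [3] (1, 0, 1, 0, 6)
    [4] (1, 0, 1, 0, 6)
    [5] (0, 2, 0, 1, 2)
    [6] (0, 2, 0, 1, 2)

Linkage partition of the 6 weights (2 classes, p=11):

[[1, 3, 4], [2, 5, 6]]


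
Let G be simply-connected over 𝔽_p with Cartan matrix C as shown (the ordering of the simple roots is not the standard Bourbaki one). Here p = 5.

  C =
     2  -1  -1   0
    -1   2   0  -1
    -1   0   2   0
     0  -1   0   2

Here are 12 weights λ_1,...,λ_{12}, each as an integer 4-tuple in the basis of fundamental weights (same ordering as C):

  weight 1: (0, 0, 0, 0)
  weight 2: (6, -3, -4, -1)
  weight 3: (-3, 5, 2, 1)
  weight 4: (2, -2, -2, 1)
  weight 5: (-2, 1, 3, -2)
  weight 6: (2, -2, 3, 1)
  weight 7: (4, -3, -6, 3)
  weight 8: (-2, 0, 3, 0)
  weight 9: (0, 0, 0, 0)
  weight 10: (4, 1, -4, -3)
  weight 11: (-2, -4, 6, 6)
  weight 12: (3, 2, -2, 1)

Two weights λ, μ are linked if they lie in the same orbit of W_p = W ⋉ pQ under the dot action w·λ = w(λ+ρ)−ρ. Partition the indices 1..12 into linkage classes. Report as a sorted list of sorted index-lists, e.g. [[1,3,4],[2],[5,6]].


Dynkin diagram of C (from the 6 off-diagonal −1 entries): A_4.

W_5-reps of the 12 weights in Ā_5 (same 4-coord order as C):

  λ_1+ρ ↦ (1, 1, 1, 1);  λ_2+ρ ↦ (2, 0, 1, 0);  λ_3+ρ ↦ (1, 1, 1, 1);  λ_4+ρ ↦ (1, 1, 1, 1);  λ_5+ρ ↦ (1, 0, 3, 1);  λ_6+ρ ↦ (1, 1, 1, 1);  λ_7+ρ ↦ (2, 0, 1, 0);  λ_8+ρ ↦ (1, 0, 3, 1);  λ_9+ρ ↦ (1, 1, 1, 1);  λ_10+ρ ↦ (2, 0, 1, 0);  λ_11+ρ ↦ (0, 1, 2, 1);  λ_12+ρ ↦ (0, 1, 2, 1)

Partition of {1..12} into 4 W_5-dot-orbits:

[[1, 3, 4, 6, 9], [2, 7, 10], [5, 8], [11, 12]]


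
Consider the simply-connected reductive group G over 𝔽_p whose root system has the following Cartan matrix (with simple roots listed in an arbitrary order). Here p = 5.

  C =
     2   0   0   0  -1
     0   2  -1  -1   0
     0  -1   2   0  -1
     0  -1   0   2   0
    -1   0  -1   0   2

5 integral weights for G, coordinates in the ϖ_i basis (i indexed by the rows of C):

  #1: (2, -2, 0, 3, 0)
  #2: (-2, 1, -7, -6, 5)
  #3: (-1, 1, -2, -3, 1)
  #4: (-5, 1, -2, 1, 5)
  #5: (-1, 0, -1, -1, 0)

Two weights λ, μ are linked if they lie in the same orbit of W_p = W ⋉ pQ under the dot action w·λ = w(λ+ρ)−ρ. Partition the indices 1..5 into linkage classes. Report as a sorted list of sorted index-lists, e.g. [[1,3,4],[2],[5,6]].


Root system A_5: the 5×5 matrix C matches after relabeling.

Folding the 5 weights λ_j+ρ into Ā_5 (reps in the given 5-coord order):

    λ_1 → (0, 1, 0, 0, 1)
    λ_2 → (0, 1, 0, 0, 1)
    λ_3 → (0, 1, 0, 1, 1)
    λ_4 → (0, 1, 0, 1, 1)
    λ_5 → (0, 1, 0, 0, 1)

2 distinct reps among the 5 weights ⇒ 2 W_5-linkage classes:

[[1, 2, 5], [3, 4]]


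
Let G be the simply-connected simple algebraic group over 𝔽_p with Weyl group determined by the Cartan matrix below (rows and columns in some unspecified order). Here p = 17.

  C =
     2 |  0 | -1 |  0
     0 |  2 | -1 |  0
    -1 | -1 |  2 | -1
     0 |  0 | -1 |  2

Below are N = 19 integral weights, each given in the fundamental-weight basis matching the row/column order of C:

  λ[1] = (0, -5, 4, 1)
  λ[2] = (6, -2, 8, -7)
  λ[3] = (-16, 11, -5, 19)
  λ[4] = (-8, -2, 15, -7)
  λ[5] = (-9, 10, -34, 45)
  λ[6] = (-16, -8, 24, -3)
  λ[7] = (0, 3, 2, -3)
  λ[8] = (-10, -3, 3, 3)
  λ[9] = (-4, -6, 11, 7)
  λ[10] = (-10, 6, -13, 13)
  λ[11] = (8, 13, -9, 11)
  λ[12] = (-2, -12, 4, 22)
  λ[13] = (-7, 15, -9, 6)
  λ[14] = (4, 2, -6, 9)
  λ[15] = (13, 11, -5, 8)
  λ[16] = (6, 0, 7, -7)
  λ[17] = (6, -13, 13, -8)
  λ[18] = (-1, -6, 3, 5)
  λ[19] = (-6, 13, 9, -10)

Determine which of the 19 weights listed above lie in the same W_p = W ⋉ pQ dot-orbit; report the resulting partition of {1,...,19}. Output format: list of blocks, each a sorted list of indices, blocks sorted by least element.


Type D_4, rank 4, |W|=192; reorder rows/cols to standard.

Each λ_j+ρ reduced to Ā_17; 4-tuples below use C's row order:

    1: (1, 4, 1, 2)
    2: (7, 1, 1, 6)
    3: (1, 4, 1, 2)
    4: (7, 1, 1, 6)
    5: (1, 4, 0, 5)
    6: (7, 1, 1, 6)
    7: (1, 4, 1, 2)
    8: (1, 4, 1, 2)
    9: (0, 2, 3, 5)
    10: (0, 2, 3, 5)
    11: (1, 4, 1, 2)
    12: (4, 6, 0, 6)
    13: (7, 1, 1, 6)
    14: (0, 2, 3, 5)
    15: (0, 2, 3, 5)
    16: (7, 1, 1, 6)
    17: (2, 7, 1, 2)
    18: (1, 4, 0, 5)
    19: (2, 7, 1, 2)

Partition of {1..19} into 6 W_17-dot-orbits:

[[1, 3, 7, 8, 11], [2, 4, 6, 13, 16], [5, 18], [9, 10, 14, 15], [12], [17, 19]]
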